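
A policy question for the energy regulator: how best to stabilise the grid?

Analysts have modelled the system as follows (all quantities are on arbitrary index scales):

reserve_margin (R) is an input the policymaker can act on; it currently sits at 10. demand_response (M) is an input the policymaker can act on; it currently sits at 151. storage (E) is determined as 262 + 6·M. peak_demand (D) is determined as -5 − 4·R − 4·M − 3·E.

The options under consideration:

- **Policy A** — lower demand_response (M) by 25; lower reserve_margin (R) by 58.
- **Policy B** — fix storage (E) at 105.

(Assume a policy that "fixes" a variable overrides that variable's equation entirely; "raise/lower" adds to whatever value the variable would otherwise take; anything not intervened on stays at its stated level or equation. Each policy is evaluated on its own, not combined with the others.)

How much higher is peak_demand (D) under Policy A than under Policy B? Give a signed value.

Policy A (M − 25, R − 58):
  R = 10 − 58 = -48
  M = 151 − 25 = 126
  E = 262 + 6·126 = 1018
  D = -5 − 4·(-48) − 4·126 − 3·1018 = -3371
Policy B (E := 105):
  R = 10
  M = 151
  E = 105
  D = -5 − 4·10 − 4·151 − 3·105 = -964
D: -3371 − (-964) = -2407

-2407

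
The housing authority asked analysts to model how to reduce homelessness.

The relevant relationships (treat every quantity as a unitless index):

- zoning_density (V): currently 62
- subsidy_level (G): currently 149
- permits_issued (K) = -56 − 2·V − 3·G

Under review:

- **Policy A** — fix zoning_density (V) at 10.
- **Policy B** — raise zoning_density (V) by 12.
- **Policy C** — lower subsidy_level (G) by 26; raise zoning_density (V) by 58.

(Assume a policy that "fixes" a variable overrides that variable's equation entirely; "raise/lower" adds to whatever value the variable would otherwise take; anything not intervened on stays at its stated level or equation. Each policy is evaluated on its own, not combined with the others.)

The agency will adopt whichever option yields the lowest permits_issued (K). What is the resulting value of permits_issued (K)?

Policy A (V := 10):
  V = 10
  G = 149
  K = -56 − 2·10 − 3·149 = -523
Policy B (V + 12):
  V = 62 + 12 = 74
  G = 149
  K = -56 − 2·74 − 3·149 = -651
Policy C (G − 26, V + 58):
  V = 62 + 58 = 120
  G = 149 − 26 = 123
  K = -56 − 2·120 − 3·123 = -665
Comparing — Policy A: K=-523, Policy B: K=-651, Policy C: K=-665. Lowest is -665 (Policy C).

-665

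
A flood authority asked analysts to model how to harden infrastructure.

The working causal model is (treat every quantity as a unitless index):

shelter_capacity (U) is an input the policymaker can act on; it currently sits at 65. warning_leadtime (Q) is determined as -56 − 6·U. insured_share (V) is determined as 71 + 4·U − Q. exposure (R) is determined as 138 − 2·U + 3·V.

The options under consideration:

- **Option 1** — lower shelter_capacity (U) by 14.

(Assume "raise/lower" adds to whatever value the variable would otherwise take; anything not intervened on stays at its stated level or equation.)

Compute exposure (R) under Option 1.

1947

Option 1 (U − 14):
  U = 65 − 14 = 51
  Q = -56 − 6·51 = -362
  V = 71 + 4·51 − (-362) = 637
  R = 138 − 2·51 + 3·637 = 1947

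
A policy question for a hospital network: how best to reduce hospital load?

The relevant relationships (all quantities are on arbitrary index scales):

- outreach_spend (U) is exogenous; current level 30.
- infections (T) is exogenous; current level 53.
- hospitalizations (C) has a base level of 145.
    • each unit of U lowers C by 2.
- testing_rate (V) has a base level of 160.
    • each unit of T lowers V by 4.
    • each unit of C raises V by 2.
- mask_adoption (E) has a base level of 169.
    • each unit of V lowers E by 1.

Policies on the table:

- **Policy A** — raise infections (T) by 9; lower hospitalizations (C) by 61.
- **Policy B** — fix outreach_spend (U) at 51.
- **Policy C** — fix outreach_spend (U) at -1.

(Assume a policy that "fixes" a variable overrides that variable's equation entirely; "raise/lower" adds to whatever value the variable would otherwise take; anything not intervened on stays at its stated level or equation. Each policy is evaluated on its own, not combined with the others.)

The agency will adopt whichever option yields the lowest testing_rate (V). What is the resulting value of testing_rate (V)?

Policy A (T + 9, C − 61):
  U = 30
  T = 53 + 9 = 62
  C = 145 − 2·30 (−61 from intervention) = 24
  V = 160 − 4·62 + 2·24 = -40
Policy B (U := 51):
  U = 51
  T = 53
  C = 145 − 2·51 = 43
  V = 160 − 4·53 + 2·43 = 34
Policy C (U := -1):
  U = -1
  T = 53
  C = 145 − 2·(-1) = 147
  V = 160 − 4·53 + 2·147 = 242
Comparing — Policy A: V=-40, Policy B: V=34, Policy C: V=242. Lowest is -40 (Policy A).

-40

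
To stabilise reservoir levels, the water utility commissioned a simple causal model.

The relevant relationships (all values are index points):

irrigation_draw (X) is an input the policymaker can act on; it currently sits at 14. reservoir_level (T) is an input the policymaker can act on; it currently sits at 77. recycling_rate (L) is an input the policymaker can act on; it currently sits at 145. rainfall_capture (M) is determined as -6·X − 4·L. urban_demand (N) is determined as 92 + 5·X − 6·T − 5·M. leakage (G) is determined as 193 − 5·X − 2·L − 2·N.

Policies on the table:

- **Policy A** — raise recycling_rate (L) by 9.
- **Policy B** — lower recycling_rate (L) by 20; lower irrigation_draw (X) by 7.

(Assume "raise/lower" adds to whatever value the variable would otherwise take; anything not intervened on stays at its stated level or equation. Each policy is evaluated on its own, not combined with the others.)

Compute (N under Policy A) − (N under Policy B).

825

Policy A (L + 9):
  X = 14
  T = 77
  L = 145 + 9 = 154
  M = 0 − 6·14 − 4·154 = -700
  N = 92 + 5·14 − 6·77 − 5·(-700) = 3200
Policy B (L − 20, X − 7):
  X = 14 − 7 = 7
  T = 77
  L = 145 − 20 = 125
  M = 0 − 6·7 − 4·125 = -542
  N = 92 + 5·7 − 6·77 − 5·(-542) = 2375
N: 3200 − 2375 = 825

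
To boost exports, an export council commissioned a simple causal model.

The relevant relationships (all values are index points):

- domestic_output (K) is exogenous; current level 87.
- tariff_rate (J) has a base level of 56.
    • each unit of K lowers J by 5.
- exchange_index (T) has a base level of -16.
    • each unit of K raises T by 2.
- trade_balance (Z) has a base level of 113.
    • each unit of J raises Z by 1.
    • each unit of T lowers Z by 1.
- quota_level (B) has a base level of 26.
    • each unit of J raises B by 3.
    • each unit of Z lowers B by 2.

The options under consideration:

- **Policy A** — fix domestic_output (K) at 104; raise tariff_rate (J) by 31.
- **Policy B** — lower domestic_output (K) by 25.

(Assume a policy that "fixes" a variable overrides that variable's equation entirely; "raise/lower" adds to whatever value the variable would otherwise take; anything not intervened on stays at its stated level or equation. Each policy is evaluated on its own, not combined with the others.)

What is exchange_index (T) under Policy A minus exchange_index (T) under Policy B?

Policy A (K := 104, J + 31):
  K = 104
  T = -16 + 2·104 = 192
Policy B (K − 25):
  K = 87 − 25 = 62
  T = -16 + 2·62 = 108
T: 192 − 108 = 84

84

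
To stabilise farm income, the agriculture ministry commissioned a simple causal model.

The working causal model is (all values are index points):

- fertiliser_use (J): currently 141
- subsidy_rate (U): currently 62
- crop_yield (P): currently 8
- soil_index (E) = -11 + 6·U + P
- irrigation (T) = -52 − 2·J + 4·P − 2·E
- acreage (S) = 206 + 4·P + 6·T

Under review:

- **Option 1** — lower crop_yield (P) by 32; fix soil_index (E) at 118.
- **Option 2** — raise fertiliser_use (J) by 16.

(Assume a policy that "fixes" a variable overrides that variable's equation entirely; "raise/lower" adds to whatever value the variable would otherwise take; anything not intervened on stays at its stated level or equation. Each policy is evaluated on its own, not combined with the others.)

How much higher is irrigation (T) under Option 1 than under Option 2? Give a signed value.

406

Option 1 (P − 32, E := 118):
  J = 141
  U = 62
  P = 8 − 32 = -24
  E = 118
  T = -52 − 2·141 + 4·(-24) − 2·118 = -666
Option 2 (J + 16):
  J = 141 + 16 = 157
  U = 62
  P = 8
  E = -11 + 6·62 + 8 = 369
  T = -52 − 2·157 + 4·8 − 2·369 = -1072
T: -666 − (-1072) = 406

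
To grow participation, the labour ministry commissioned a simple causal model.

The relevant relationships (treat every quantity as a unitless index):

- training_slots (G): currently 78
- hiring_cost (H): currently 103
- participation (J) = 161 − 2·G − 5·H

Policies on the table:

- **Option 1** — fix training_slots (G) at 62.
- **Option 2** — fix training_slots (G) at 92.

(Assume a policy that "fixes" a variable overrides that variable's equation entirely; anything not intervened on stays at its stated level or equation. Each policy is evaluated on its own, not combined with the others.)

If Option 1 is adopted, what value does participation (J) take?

Option 1 (G := 62):
  G = 62
  H = 103
  J = 161 − 2·62 − 5·103 = -478

-478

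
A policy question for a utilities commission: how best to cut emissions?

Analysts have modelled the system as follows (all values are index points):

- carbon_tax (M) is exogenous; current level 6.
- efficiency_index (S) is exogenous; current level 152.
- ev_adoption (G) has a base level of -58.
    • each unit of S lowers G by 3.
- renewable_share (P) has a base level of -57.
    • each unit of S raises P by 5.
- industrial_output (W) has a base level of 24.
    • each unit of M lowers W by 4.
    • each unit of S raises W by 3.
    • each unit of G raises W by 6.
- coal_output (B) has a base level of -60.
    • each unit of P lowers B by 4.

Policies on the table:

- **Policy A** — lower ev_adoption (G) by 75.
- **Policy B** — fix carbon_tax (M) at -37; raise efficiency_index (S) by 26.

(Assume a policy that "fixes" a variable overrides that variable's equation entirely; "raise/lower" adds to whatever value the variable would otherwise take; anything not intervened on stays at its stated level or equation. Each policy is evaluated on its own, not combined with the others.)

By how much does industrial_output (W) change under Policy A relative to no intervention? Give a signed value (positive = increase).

Baseline:
  M = 6
  S = 152
  G = -58 − 3·152 = -514
  W = 24 − 4·6 + 3·152 + 6·(-514) = -2628
Policy A (G − 75):
  M = 6
  S = 152
  G = -58 − 3·152 (−75 from intervention) = -589
  W = 24 − 4·6 + 3·152 + 6·(-589) = -3078
Change in W: -3078 − (-2628) = -450

-450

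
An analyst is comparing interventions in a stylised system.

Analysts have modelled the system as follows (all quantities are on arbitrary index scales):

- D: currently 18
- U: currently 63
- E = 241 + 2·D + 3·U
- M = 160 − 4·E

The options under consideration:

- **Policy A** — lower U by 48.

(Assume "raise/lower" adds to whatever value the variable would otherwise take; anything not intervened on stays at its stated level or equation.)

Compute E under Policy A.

Policy A (U − 48):
  D = 18
  U = 63 − 48 = 15
  E = 241 + 2·18 + 3·15 = 322

322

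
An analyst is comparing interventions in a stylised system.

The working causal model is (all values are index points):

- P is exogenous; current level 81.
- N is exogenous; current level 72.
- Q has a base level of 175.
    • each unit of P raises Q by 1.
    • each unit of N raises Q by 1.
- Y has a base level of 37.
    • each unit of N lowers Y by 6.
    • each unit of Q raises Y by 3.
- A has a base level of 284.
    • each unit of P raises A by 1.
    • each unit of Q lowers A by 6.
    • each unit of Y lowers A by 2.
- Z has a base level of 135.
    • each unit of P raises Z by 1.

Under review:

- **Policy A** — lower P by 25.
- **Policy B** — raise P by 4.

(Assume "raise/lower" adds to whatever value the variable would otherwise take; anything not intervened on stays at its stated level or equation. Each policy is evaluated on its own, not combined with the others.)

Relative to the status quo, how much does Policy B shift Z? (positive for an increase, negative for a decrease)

Baseline:
  P = 81
  Z = 135 + 81 = 216
Policy B (P + 4):
  P = 81 + 4 = 85
  Z = 135 + 85 = 220
Change in Z: 220 − 216 = 4

4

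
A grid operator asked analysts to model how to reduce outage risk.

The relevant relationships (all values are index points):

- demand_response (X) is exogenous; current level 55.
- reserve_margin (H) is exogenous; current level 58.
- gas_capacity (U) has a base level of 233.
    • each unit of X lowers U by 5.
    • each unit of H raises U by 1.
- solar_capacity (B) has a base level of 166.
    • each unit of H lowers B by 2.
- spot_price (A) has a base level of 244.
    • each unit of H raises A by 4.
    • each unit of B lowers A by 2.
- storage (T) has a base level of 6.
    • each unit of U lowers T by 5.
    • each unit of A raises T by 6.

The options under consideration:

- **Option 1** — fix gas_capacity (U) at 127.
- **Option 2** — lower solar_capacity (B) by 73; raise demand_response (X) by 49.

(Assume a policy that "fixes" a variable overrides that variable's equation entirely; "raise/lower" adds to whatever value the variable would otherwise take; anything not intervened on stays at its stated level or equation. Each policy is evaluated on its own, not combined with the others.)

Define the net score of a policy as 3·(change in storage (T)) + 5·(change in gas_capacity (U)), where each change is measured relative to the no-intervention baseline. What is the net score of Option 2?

Baseline:
  X = 55
  H = 58
  U = 233 − 5·55 + 58 = 16
  B = 166 − 2·58 = 50
  A = 244 + 4·58 − 2·50 = 376
  T = 6 − 5·16 + 6·376 = 2182
Option 2 (B − 73, X + 49):
  X = 55 + 49 = 104
  H = 58
  U = 233 − 5·104 + 58 = -229
  B = 166 − 2·58 (−73 from intervention) = -23
  A = 244 + 4·58 − 2·(-23) = 522
  T = 6 − 5·(-229) + 6·522 = 4283
ΔT = 4283 − 2182 = 2101; ΔU = -229 − 16 = -245
Score = 3·2101 + 5·(-245) = 5078

5078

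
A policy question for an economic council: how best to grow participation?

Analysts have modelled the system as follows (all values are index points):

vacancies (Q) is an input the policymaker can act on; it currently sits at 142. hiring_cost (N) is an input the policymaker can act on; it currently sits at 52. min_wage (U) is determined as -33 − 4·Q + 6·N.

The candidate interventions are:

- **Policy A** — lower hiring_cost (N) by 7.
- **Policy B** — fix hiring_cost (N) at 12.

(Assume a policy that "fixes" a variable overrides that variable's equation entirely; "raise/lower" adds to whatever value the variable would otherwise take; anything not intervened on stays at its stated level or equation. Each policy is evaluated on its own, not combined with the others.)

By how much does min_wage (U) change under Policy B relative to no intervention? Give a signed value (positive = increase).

Baseline:
  Q = 142
  N = 52
  U = -33 − 4·142 + 6·52 = -289
Policy B (N := 12):
  Q = 142
  N = 12
  U = -33 − 4·142 + 6·12 = -529
Change in U: -529 − (-289) = -240

-240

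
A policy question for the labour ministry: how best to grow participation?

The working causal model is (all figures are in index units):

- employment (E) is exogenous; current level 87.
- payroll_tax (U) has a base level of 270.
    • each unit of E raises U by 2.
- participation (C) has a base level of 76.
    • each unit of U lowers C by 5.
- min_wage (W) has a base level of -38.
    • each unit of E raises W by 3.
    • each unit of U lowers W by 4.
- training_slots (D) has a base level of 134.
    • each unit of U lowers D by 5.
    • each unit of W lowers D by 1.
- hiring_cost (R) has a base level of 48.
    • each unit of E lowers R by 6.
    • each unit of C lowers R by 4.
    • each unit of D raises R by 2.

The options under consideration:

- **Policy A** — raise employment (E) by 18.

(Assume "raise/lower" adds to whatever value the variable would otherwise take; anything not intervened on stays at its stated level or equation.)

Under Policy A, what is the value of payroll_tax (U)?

480

Policy A (E + 18):
  E = 87 + 18 = 105
  U = 270 + 2·105 = 480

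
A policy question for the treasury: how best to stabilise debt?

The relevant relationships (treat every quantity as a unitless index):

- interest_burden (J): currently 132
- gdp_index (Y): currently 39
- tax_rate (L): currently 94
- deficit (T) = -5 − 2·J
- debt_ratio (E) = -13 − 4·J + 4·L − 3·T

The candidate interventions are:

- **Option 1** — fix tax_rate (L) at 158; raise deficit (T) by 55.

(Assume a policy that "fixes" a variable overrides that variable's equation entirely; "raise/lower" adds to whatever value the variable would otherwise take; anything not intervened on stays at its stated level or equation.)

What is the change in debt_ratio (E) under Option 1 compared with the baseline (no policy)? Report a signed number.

Baseline:
  J = 132
  L = 94
  T = -5 − 2·132 = -269
  E = -13 − 4·132 + 4·94 − 3·(-269) = 642
Option 1 (L := 158, T + 55):
  J = 132
  L = 158
  T = -5 − 2·132 (+55 from intervention) = -214
  E = -13 − 4·132 + 4·158 − 3·(-214) = 733
Change in E: 733 − 642 = 91

91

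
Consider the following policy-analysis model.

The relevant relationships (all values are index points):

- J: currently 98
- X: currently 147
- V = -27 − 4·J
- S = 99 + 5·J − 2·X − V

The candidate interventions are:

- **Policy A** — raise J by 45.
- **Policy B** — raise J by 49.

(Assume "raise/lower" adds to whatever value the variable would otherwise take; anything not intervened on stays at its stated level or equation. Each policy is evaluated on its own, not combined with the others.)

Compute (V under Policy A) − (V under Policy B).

16

Policy A (J + 45):
  J = 98 + 45 = 143
  V = -27 − 4·143 = -599
Policy B (J + 49):
  J = 98 + 49 = 147
  V = -27 − 4·147 = -615
V: -599 − (-615) = 16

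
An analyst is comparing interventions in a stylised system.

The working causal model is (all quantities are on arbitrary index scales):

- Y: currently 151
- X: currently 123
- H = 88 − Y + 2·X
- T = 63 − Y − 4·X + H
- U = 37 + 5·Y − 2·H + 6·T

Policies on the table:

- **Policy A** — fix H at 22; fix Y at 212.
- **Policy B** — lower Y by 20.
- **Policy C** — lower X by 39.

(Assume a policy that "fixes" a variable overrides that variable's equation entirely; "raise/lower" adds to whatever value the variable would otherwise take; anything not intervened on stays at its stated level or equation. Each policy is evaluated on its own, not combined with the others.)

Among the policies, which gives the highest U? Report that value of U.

Policy A (H := 22, Y := 212):
  Y = 212
  X = 123
  H = 22
  T = 63 − 212 − 4·123 + 22 = -619
  U = 37 + 5·212 − 2·22 + 6·(-619) = -2661
Policy B (Y − 20):
  Y = 151 − 20 = 131
  X = 123
  H = 88 − 131 + 2·123 = 203
  T = 63 − 131 − 4·123 + 203 = -357
  U = 37 + 5·131 − 2·203 + 6·(-357) = -1856
Policy C (X − 39):
  Y = 151
  X = 123 − 39 = 84
  H = 88 − 151 + 2·84 = 105
  T = 63 − 151 − 4·84 + 105 = -319
  U = 37 + 5·151 − 2·105 + 6·(-319) = -1332
Comparing — Policy A: U=-2661, Policy B: U=-1856, Policy C: U=-1332. Highest is -1332 (Policy C).

-1332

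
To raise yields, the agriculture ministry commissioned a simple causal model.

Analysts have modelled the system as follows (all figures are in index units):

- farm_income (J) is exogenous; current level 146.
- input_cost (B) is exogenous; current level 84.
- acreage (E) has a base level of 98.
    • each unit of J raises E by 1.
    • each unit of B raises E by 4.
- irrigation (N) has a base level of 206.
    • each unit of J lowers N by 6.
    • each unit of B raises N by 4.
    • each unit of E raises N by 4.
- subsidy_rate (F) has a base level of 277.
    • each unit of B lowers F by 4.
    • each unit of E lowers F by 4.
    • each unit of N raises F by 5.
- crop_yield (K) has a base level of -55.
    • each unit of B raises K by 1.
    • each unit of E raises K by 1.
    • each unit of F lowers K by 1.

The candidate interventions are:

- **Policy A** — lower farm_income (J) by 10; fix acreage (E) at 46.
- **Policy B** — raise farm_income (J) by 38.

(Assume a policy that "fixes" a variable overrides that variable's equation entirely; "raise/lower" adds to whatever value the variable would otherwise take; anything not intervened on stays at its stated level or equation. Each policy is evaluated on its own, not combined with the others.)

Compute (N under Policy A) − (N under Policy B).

Policy A (J − 10, E := 46):
  J = 146 − 10 = 136
  B = 84
  E = 46
  N = 206 − 6·136 + 4·84 + 4·46 = -90
Policy B (J + 38):
  J = 146 + 38 = 184
  B = 84
  E = 98 + 184 + 4·84 = 618
  N = 206 − 6·184 + 4·84 + 4·618 = 1910
N: -90 − 1910 = -2000

-2000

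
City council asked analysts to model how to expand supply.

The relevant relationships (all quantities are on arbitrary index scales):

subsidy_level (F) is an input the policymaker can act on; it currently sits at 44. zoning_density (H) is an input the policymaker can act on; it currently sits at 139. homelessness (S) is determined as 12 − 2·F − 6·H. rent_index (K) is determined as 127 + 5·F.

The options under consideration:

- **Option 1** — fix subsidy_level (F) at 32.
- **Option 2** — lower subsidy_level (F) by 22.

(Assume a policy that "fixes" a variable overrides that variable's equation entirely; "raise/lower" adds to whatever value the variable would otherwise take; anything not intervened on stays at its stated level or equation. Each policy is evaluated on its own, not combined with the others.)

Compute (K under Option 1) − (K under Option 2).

Option 1 (F := 32):
  F = 32
  K = 127 + 5·32 = 287
Option 2 (F − 22):
  F = 44 − 22 = 22
  K = 127 + 5·22 = 237
K: 287 − 237 = 50

50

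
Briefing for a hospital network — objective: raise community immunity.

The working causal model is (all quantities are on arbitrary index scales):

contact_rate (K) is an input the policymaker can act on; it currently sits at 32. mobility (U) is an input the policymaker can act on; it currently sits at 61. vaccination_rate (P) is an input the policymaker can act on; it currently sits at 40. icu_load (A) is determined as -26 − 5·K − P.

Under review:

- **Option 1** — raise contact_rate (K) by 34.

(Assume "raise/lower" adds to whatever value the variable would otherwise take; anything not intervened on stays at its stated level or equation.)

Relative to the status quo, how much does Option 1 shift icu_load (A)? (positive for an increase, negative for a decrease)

Baseline:
  K = 32
  P = 40
  A = -26 − 5·32 − 40 = -226
Option 1 (K + 34):
  K = 32 + 34 = 66
  P = 40
  A = -26 − 5·66 − 40 = -396
Change in A: -396 − (-226) = -170

-170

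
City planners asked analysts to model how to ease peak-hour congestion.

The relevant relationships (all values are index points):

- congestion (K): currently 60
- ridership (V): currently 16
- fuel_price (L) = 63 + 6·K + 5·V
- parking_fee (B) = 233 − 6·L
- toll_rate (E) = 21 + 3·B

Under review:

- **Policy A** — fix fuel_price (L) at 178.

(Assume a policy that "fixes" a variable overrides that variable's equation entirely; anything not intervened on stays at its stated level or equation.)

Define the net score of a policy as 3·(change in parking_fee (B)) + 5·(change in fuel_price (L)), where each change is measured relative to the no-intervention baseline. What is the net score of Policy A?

Baseline:
  K = 60
  V = 16
  L = 63 + 6·60 + 5·16 = 503
  B = 233 − 6·503 = -2785
Policy A (L := 178):
  K = 60
  V = 16
  L = 178
  B = 233 − 6·178 = -835
ΔB = -835 − (-2785) = 1950; ΔL = 178 − 503 = -325
Score = 3·1950 + 5·(-325) = 4225

4225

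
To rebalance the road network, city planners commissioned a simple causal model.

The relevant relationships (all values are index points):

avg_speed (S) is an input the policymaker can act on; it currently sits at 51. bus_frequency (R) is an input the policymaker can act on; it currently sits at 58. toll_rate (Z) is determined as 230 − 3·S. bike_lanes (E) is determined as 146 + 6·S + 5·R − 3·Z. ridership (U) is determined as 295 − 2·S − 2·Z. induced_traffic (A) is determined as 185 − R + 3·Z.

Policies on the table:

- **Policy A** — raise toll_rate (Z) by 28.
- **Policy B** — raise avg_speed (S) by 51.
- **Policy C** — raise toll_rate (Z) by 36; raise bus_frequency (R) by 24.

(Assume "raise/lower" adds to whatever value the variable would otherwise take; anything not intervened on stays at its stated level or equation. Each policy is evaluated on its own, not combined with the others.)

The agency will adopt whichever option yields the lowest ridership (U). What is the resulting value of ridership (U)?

-33

Policy A (Z + 28):
  S = 51
  Z = 230 − 3·51 (+28 from intervention) = 105
  U = 295 − 2·51 − 2·105 = -17
Policy B (S + 51):
  S = 51 + 51 = 102
  Z = 230 − 3·102 = -76
  U = 295 − 2·102 − 2·(-76) = 243
Policy C (Z + 36, R + 24):
  S = 51
  Z = 230 − 3·51 (+36 from intervention) = 113
  U = 295 − 2·51 − 2·113 = -33
Comparing — Policy A: U=-17, Policy B: U=243, Policy C: U=-33. Lowest is -33 (Policy C).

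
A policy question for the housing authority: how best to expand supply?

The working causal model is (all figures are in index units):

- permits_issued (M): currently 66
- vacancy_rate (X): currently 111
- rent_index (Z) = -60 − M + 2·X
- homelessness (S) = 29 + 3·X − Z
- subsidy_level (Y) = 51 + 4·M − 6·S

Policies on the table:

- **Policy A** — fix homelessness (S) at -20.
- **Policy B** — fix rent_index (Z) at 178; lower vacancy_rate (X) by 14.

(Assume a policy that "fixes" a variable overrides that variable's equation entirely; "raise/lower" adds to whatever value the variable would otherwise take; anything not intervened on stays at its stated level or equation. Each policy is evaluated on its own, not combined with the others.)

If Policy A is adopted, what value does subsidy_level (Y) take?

435

Policy A (S := -20):
  M = 66
  X = 111
  Z = -60 − 66 + 2·111 = 96
  S = -20
  Y = 51 + 4·66 − 6·(-20) = 435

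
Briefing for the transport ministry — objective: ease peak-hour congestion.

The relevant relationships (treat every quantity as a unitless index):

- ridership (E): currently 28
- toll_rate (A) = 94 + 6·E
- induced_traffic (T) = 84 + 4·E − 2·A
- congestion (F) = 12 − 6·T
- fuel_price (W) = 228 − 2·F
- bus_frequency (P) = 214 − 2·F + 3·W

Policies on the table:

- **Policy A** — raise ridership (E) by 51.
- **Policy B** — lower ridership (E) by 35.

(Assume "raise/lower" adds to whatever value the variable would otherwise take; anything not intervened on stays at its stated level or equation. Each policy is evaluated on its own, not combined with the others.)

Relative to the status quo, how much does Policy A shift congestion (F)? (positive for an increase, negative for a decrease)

2448

Baseline:
  E = 28
  A = 94 + 6·28 = 262
  T = 84 + 4·28 − 2·262 = -328
  F = 12 − 6·(-328) = 1980
Policy A (E + 51):
  E = 28 + 51 = 79
  A = 94 + 6·79 = 568
  T = 84 + 4·79 − 2·568 = -736
  F = 12 − 6·(-736) = 4428
Change in F: 4428 − 1980 = 2448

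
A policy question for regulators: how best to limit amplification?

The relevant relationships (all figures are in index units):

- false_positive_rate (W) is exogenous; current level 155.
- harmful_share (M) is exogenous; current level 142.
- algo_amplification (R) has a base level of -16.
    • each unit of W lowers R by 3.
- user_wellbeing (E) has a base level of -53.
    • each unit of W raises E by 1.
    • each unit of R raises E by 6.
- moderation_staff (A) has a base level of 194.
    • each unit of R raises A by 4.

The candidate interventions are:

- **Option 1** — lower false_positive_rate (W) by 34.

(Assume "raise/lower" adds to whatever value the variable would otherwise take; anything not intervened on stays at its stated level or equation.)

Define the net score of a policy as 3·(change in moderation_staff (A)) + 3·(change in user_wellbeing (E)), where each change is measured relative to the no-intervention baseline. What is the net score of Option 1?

2958

Baseline:
  W = 155
  R = -16 − 3·155 = -481
  E = -53 + 155 + 6·(-481) = -2784
  A = 194 + 4·(-481) = -1730
Option 1 (W − 34):
  W = 155 − 34 = 121
  R = -16 − 3·121 = -379
  E = -53 + 121 + 6·(-379) = -2206
  A = 194 + 4·(-379) = -1322
ΔA = -1322 − (-1730) = 408; ΔE = -2206 − (-2784) = 578
Score = 3·408 + 3·578 = 2958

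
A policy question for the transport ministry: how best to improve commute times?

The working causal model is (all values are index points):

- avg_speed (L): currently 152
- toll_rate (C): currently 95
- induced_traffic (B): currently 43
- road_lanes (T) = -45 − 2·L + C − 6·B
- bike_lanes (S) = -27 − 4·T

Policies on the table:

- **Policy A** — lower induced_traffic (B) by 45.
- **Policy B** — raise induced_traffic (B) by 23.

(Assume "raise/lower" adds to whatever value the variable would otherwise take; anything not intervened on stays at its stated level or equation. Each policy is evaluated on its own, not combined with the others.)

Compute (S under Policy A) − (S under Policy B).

-1632

Policy A (B − 45):
  L = 152
  C = 95
  B = 43 − 45 = -2
  T = -45 − 2·152 + 95 − 6·(-2) = -242
  S = -27 − 4·(-242) = 941
Policy B (B + 23):
  L = 152
  C = 95
  B = 43 + 23 = 66
  T = -45 − 2·152 + 95 − 6·66 = -650
  S = -27 − 4·(-650) = 2573
S: 941 − 2573 = -1632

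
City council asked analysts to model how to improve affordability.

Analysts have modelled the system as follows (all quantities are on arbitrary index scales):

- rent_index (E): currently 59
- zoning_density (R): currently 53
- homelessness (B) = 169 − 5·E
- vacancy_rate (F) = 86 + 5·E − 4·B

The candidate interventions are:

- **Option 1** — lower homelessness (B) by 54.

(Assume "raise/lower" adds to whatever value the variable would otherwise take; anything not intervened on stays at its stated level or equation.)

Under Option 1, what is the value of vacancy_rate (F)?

1101

Option 1 (B − 54):
  E = 59
  B = 169 − 5·59 (−54 from intervention) = -180
  F = 86 + 5·59 − 4·(-180) = 1101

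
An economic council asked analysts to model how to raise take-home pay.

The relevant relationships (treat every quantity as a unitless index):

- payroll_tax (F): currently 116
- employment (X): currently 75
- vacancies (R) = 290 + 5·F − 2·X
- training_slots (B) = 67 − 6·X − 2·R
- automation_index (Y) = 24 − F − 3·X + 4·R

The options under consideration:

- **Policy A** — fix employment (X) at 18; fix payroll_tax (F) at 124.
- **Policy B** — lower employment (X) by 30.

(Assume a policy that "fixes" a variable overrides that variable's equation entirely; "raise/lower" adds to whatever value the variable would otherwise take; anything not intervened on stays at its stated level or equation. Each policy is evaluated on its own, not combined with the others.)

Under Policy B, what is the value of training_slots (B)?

-1763

Policy B (X − 30):
  F = 116
  X = 75 − 30 = 45
  R = 290 + 5·116 − 2·45 = 780
  B = 67 − 6·45 − 2·780 = -1763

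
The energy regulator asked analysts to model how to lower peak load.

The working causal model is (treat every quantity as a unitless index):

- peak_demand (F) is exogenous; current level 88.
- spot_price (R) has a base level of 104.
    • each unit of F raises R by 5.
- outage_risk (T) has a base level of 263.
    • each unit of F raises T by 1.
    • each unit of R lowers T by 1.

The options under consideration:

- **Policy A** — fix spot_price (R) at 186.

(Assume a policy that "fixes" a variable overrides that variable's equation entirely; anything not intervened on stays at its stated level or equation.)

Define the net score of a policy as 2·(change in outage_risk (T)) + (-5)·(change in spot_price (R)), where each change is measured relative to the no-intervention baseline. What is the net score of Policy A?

Baseline:
  F = 88
  R = 104 + 5·88 = 544
  T = 263 + 88 − 544 = -193
Policy A (R := 186):
  F = 88
  R = 186
  T = 263 + 88 − 186 = 165
ΔT = 165 − (-193) = 358; ΔR = 186 − 544 = -358
Score = 2·358 + (-5)·(-358) = 2506

2506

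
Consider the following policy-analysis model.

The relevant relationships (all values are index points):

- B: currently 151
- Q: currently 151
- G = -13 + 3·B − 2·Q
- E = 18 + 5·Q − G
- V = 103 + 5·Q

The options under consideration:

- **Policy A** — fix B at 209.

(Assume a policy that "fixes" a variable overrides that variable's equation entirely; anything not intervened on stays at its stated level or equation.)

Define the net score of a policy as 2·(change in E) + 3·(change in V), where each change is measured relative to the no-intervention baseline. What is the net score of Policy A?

Baseline:
  B = 151
  Q = 151
  G = -13 + 3·151 − 2·151 = 138
  E = 18 + 5·151 − 138 = 635
  V = 103 + 5·151 = 858
Policy A (B := 209):
  B = 209
  Q = 151
  G = -13 + 3·209 − 2·151 = 312
  E = 18 + 5·151 − 312 = 461
  V = 103 + 5·151 = 858
ΔE = 461 − 635 = -174; ΔV = 858 − 858 = 0
Score = 2·(-174) + 3·0 = -348

-348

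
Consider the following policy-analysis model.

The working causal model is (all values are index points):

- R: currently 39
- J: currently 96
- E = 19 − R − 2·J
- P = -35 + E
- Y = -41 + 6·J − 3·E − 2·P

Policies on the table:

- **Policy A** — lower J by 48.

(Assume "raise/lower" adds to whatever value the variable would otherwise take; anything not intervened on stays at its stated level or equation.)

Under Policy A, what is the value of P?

Policy A (J − 48):
  R = 39
  J = 96 − 48 = 48
  E = 19 − 39 − 2·48 = -116
  P = -35 + (-116) = -151

-151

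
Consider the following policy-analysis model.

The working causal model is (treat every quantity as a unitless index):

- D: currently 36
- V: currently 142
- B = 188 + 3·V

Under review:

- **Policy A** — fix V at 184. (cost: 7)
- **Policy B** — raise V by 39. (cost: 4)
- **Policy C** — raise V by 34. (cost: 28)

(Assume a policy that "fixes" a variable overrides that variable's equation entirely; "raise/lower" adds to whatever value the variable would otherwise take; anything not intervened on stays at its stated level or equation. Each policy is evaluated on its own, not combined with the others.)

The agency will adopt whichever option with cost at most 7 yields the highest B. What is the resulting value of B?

740

Policy A (V := 184):
  V = 184
  B = 188 + 3·184 = 740
Policy B (V + 39):
  V = 142 + 39 = 181
  B = 188 + 3·181 = 731
Comparing — Policy A: B=740, Policy B: B=731. Highest is 740 (Policy A).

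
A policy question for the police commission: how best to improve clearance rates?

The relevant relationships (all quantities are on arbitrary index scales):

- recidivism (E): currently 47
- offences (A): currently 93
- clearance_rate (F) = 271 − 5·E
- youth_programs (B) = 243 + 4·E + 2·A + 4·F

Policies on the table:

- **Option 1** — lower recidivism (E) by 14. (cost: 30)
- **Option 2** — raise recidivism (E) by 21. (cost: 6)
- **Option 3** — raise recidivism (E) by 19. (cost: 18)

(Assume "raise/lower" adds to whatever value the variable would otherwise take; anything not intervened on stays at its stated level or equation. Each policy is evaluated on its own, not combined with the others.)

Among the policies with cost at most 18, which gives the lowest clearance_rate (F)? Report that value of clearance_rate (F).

Option 2 (E + 21):
  E = 47 + 21 = 68
  F = 271 − 5·68 = -69
Option 3 (E + 19):
  E = 47 + 19 = 66
  F = 271 − 5·66 = -59
Comparing — Option 2: F=-69, Option 3: F=-59. Lowest is -69 (Option 2).

-69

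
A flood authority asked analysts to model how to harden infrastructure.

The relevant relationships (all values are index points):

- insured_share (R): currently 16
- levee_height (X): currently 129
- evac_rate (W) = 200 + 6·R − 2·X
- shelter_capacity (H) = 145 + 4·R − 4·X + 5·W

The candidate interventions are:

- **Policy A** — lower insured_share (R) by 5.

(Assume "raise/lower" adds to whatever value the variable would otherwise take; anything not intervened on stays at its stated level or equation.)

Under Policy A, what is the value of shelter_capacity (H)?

-287

Policy A (R − 5):
  R = 16 − 5 = 11
  X = 129
  W = 200 + 6·11 − 2·129 = 8
  H = 145 + 4·11 − 4·129 + 5·8 = -287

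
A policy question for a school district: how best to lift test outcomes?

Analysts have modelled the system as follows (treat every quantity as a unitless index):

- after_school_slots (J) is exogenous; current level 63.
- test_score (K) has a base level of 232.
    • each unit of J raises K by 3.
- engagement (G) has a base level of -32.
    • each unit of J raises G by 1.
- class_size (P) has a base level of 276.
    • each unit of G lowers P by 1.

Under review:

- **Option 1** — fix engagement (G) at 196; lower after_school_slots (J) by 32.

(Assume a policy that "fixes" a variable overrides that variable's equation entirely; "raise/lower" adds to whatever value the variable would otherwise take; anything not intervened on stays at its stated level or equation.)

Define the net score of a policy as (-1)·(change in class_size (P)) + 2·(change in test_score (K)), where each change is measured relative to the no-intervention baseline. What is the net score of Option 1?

Baseline:
  J = 63
  K = 232 + 3·63 = 421
  G = -32 + 63 = 31
  P = 276 − 31 = 245
Option 1 (G := 196, J − 32):
  J = 63 − 32 = 31
  K = 232 + 3·31 = 325
  G = 196
  P = 276 − 196 = 80
ΔP = 80 − 245 = -165; ΔK = 325 − 421 = -96
Score = (-1)·(-165) + 2·(-96) = -27

-27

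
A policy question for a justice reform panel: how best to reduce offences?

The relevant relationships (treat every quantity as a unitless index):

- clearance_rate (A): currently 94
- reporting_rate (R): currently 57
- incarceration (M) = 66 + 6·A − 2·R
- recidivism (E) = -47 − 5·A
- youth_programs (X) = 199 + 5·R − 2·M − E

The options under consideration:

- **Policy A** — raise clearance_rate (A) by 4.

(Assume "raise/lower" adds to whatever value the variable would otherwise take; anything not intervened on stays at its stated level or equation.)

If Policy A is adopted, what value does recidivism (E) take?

-537

Policy A (A + 4):
  A = 94 + 4 = 98
  E = -47 − 5·98 = -537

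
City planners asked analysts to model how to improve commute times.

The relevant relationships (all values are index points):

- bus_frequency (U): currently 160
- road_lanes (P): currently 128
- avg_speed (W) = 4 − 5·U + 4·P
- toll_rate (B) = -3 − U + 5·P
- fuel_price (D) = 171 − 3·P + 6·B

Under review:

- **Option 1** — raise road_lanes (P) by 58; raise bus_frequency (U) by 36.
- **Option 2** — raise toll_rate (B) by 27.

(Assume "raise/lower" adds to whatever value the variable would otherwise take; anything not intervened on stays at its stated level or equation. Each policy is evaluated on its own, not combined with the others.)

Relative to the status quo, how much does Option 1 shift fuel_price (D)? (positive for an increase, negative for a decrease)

1350

Baseline:
  U = 160
  P = 128
  B = -3 − 160 + 5·128 = 477
  D = 171 − 3·128 + 6·477 = 2649
Option 1 (P + 58, U + 36):
  U = 160 + 36 = 196
  P = 128 + 58 = 186
  B = -3 − 196 + 5·186 = 731
  D = 171 − 3·186 + 6·731 = 3999
Change in D: 3999 − 2649 = 1350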